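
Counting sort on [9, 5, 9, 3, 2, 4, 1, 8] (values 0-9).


Input: [9, 5, 9, 3, 2, 4, 1, 8]
Counts: [0, 1, 1, 1, 1, 1, 0, 0, 1, 2]

Sorted: [1, 2, 3, 4, 5, 8, 9, 9]


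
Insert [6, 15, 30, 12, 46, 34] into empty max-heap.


Insert 6: [6]
Insert 15: [15, 6]
Insert 30: [30, 6, 15]
Insert 12: [30, 12, 15, 6]
Insert 46: [46, 30, 15, 6, 12]
Insert 34: [46, 30, 34, 6, 12, 15]

Final heap: [46, 30, 34, 6, 12, 15]


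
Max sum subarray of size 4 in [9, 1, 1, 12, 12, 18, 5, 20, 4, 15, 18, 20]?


[0:4]: 23
[1:5]: 26
[2:6]: 43
[3:7]: 47
[4:8]: 55
[5:9]: 47
[6:10]: 44
[7:11]: 57
[8:12]: 57

Max: 57 at [7:11]


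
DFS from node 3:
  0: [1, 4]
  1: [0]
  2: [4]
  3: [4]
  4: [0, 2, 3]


Visit 3, push [4]
Visit 4, push [2, 0]
Visit 0, push [1]
Visit 1, push []
Visit 2, push []

DFS order: [3, 4, 0, 1, 2]


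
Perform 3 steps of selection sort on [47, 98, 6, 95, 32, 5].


Initial: [47, 98, 6, 95, 32, 5]
Step 1: min=5 at 5
  Swap: [5, 98, 6, 95, 32, 47]
Step 2: min=6 at 2
  Swap: [5, 6, 98, 95, 32, 47]
Step 3: min=32 at 4
  Swap: [5, 6, 32, 95, 98, 47]

After 3 steps: [5, 6, 32, 95, 98, 47]


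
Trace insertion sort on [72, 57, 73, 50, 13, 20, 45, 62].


Initial: [72, 57, 73, 50, 13, 20, 45, 62]
Insert 57: [57, 72, 73, 50, 13, 20, 45, 62]
Insert 73: [57, 72, 73, 50, 13, 20, 45, 62]
Insert 50: [50, 57, 72, 73, 13, 20, 45, 62]
Insert 13: [13, 50, 57, 72, 73, 20, 45, 62]
Insert 20: [13, 20, 50, 57, 72, 73, 45, 62]
Insert 45: [13, 20, 45, 50, 57, 72, 73, 62]
Insert 62: [13, 20, 45, 50, 57, 62, 72, 73]

Sorted: [13, 20, 45, 50, 57, 62, 72, 73]


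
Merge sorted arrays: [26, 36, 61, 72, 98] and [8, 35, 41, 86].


Take 8 from B
Take 26 from A
Take 35 from B
Take 36 from A
Take 41 from B
Take 61 from A
Take 72 from A
Take 86 from B

Merged: [8, 26, 35, 36, 41, 61, 72, 86, 98]


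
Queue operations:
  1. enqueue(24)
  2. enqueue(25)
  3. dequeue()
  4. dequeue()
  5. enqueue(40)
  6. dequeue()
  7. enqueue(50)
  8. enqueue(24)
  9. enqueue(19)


enqueue(24) -> [24]
enqueue(25) -> [24, 25]
dequeue()->24, [25]
dequeue()->25, []
enqueue(40) -> [40]
dequeue()->40, []
enqueue(50) -> [50]
enqueue(24) -> [50, 24]
enqueue(19) -> [50, 24, 19]

Final queue: [50, 24, 19]


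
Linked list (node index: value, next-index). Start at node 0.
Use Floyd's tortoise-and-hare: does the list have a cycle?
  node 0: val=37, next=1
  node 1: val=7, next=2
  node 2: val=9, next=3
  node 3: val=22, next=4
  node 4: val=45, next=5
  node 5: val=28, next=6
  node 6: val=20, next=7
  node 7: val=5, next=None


Floyd's tortoise (slow, +1) and hare (fast, +2):
  init: slow=0, fast=0
  step 1: slow=1, fast=2
  step 2: slow=2, fast=4
  step 3: slow=3, fast=6
  step 4: fast 6->7->None, no cycle

Cycle: no


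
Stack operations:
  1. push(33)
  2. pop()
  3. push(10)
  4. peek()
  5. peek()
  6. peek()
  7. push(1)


push(33) -> [33]
pop()->33, []
push(10) -> [10]
peek()->10
peek()->10
peek()->10
push(1) -> [10, 1]

Final stack: [10, 1]


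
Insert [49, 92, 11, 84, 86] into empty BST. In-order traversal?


Insert 49: root
Insert 92: R from 49
Insert 11: L from 49
Insert 84: R from 49 -> L from 92
Insert 86: R from 49 -> L from 92 -> R from 84

In-order: [11, 49, 84, 86, 92]


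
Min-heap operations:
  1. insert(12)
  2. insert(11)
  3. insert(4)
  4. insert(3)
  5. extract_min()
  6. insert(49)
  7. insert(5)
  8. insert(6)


insert(12) -> [12]
insert(11) -> [11, 12]
insert(4) -> [4, 12, 11]
insert(3) -> [3, 4, 11, 12]
extract_min()->3, [4, 12, 11]
insert(49) -> [4, 12, 11, 49]
insert(5) -> [4, 5, 11, 49, 12]
insert(6) -> [4, 5, 6, 49, 12, 11]

Final heap: [4, 5, 6, 49, 12, 11]


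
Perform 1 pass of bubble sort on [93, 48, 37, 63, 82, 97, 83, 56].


Initial: [93, 48, 37, 63, 82, 97, 83, 56]
Pass 1: [48, 37, 63, 82, 93, 83, 56, 97] (6 swaps)

After 1 pass: [48, 37, 63, 82, 93, 83, 56, 97]


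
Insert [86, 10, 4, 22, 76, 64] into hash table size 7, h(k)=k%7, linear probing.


Insert 86: h=2 -> slot 2
Insert 10: h=3 -> slot 3
Insert 4: h=4 -> slot 4
Insert 22: h=1 -> slot 1
Insert 76: h=6 -> slot 6
Insert 64: h=1, 4 probes -> slot 5

Table: [None, 22, 86, 10, 4, 64, 76]


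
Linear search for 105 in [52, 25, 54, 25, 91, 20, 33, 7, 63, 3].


i=0: 52!=105
i=1: 25!=105
i=2: 54!=105
i=3: 25!=105
i=4: 91!=105
i=5: 20!=105
i=6: 33!=105
i=7: 7!=105
i=8: 63!=105
i=9: 3!=105

Not found, 10 comps


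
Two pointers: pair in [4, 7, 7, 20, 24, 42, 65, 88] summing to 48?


lo=0(4)+hi=7(88)=92
lo=0(4)+hi=6(65)=69
lo=0(4)+hi=5(42)=46
lo=1(7)+hi=5(42)=49
lo=1(7)+hi=4(24)=31
lo=2(7)+hi=4(24)=31
lo=3(20)+hi=4(24)=44

No pair found


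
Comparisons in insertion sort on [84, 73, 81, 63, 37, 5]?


Algorithm: insertion sort
Input: [84, 73, 81, 63, 37, 5]
Sorted: [5, 37, 63, 73, 81, 84]

15


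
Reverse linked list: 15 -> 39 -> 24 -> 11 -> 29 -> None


Step 1: curr=15, set curr.next=prev(None) | reversed so far: 15
Step 2: curr=39, set curr.next=prev(15) | reversed so far: 39 -> 15
Step 3: curr=24, set curr.next=prev(39) | reversed so far: 24 -> 39 -> 15
Step 4: curr=11, set curr.next=prev(24) | reversed so far: 11 -> 24 -> 39 -> 15
Step 5: curr=29, set curr.next=prev(11) | reversed so far: 29 -> 11 -> 24 -> 39 -> 15

29 -> 11 -> 24 -> 39 -> 15 -> None


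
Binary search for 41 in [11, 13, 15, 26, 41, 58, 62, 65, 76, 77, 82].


Step 1: lo=0, hi=10, mid=5, val=58
Step 2: lo=0, hi=4, mid=2, val=15
Step 3: lo=3, hi=4, mid=3, val=26
Step 4: lo=4, hi=4, mid=4, val=41

Found at index 4


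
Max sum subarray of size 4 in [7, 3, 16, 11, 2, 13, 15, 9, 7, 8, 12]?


[0:4]: 37
[1:5]: 32
[2:6]: 42
[3:7]: 41
[4:8]: 39
[5:9]: 44
[6:10]: 39
[7:11]: 36

Max: 44 at [5:9]


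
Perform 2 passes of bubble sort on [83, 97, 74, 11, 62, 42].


Initial: [83, 97, 74, 11, 62, 42]
Pass 1: [83, 74, 11, 62, 42, 97] (4 swaps)
Pass 2: [74, 11, 62, 42, 83, 97] (4 swaps)

After 2 passes: [74, 11, 62, 42, 83, 97]


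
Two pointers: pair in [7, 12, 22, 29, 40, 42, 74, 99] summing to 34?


lo=0(7)+hi=7(99)=106
lo=0(7)+hi=6(74)=81
lo=0(7)+hi=5(42)=49
lo=0(7)+hi=4(40)=47
lo=0(7)+hi=3(29)=36
lo=0(7)+hi=2(22)=29
lo=1(12)+hi=2(22)=34

Yes: 12+22=34


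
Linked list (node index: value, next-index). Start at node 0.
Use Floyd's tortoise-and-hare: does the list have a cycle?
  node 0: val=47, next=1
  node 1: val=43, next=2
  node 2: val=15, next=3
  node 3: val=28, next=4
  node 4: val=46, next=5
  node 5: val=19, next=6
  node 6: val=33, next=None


Floyd's tortoise (slow, +1) and hare (fast, +2):
  init: slow=0, fast=0
  step 1: slow=1, fast=2
  step 2: slow=2, fast=4
  step 3: slow=3, fast=6
  step 4: fast -> None, no cycle

Cycle: no


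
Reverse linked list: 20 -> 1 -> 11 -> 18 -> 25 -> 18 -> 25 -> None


Step 1: curr=20, set curr.next=prev(None) | reversed so far: 20
Step 2: curr=1, set curr.next=prev(20) | reversed so far: 1 -> 20
Step 3: curr=11, set curr.next=prev(1) | reversed so far: 11 -> 1 -> 20
Step 4: curr=18, set curr.next=prev(11) | reversed so far: 18 -> 11 -> 1 -> 20
Step 5: curr=25, set curr.next=prev(18) | reversed so far: 25 -> 18 -> 11 -> 1 -> 20
Step 6: curr=18, set curr.next=prev(25) | reversed so far: 18 -> 25 -> 18 -> 11 -> 1 -> 20
Step 7: curr=25, set curr.next=prev(18) | reversed so far: 25 -> 18 -> 25 -> 18 -> 11 -> 1 -> 20

25 -> 18 -> 25 -> 18 -> 11 -> 1 -> 20 -> None


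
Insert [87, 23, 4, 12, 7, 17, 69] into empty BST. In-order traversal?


Insert 87: root
Insert 23: L from 87
Insert 4: L from 87 -> L from 23
Insert 12: L from 87 -> L from 23 -> R from 4
Insert 7: L from 87 -> L from 23 -> R from 4 -> L from 12
Insert 17: L from 87 -> L from 23 -> R from 4 -> R from 12
Insert 69: L from 87 -> R from 23

In-order: [4, 7, 12, 17, 23, 69, 87]


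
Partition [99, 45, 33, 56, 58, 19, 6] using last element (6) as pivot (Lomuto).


Pivot: 6
Place pivot at 0: [6, 45, 33, 56, 58, 19, 99]

Partitioned: [6, 45, 33, 56, 58, 19, 99]


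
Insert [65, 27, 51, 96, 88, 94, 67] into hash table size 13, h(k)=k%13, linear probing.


Insert 65: h=0 -> slot 0
Insert 27: h=1 -> slot 1
Insert 51: h=12 -> slot 12
Insert 96: h=5 -> slot 5
Insert 88: h=10 -> slot 10
Insert 94: h=3 -> slot 3
Insert 67: h=2 -> slot 2

Table: [65, 27, 67, 94, None, 96, None, None, None, None, 88, None, 51]


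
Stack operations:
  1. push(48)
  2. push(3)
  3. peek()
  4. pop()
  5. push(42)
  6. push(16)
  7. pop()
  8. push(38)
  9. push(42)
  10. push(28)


push(48) -> [48]
push(3) -> [48, 3]
peek()->3
pop()->3, [48]
push(42) -> [48, 42]
push(16) -> [48, 42, 16]
pop()->16, [48, 42]
push(38) -> [48, 42, 38]
push(42) -> [48, 42, 38, 42]
push(28) -> [48, 42, 38, 42, 28]

Final stack: [48, 42, 38, 42, 28]


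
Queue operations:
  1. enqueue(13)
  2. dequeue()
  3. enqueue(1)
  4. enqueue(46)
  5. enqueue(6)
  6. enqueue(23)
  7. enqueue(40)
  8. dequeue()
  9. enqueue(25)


enqueue(13) -> [13]
dequeue()->13, []
enqueue(1) -> [1]
enqueue(46) -> [1, 46]
enqueue(6) -> [1, 46, 6]
enqueue(23) -> [1, 46, 6, 23]
enqueue(40) -> [1, 46, 6, 23, 40]
dequeue()->1, [46, 6, 23, 40]
enqueue(25) -> [46, 6, 23, 40, 25]

Final queue: [46, 6, 23, 40, 25]


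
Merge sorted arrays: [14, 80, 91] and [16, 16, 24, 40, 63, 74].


Take 14 from A
Take 16 from B
Take 16 from B
Take 24 from B
Take 40 from B
Take 63 from B
Take 74 from B

Merged: [14, 16, 16, 24, 40, 63, 74, 80, 91]


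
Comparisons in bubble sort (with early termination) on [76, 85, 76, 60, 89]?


Algorithm: bubble sort (with early termination)
Input: [76, 85, 76, 60, 89]
Sorted: [60, 76, 76, 85, 89]

10


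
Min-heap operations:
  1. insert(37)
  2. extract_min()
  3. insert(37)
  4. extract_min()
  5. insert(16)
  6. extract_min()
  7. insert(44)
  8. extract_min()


insert(37) -> [37]
extract_min()->37, []
insert(37) -> [37]
extract_min()->37, []
insert(16) -> [16]
extract_min()->16, []
insert(44) -> [44]
extract_min()->44, []

Final heap: []


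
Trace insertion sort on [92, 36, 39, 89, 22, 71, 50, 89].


Initial: [92, 36, 39, 89, 22, 71, 50, 89]
Insert 36: [36, 92, 39, 89, 22, 71, 50, 89]
Insert 39: [36, 39, 92, 89, 22, 71, 50, 89]
Insert 89: [36, 39, 89, 92, 22, 71, 50, 89]
Insert 22: [22, 36, 39, 89, 92, 71, 50, 89]
Insert 71: [22, 36, 39, 71, 89, 92, 50, 89]
Insert 50: [22, 36, 39, 50, 71, 89, 92, 89]
Insert 89: [22, 36, 39, 50, 71, 89, 89, 92]

Sorted: [22, 36, 39, 50, 71, 89, 89, 92]


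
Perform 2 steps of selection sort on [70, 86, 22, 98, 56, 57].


Initial: [70, 86, 22, 98, 56, 57]
Step 1: min=22 at 2
  Swap: [22, 86, 70, 98, 56, 57]
Step 2: min=56 at 4
  Swap: [22, 56, 70, 98, 86, 57]

After 2 steps: [22, 56, 70, 98, 86, 57]


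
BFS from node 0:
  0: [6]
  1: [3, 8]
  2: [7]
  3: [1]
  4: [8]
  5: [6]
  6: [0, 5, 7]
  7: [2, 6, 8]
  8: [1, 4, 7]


Visit 0, enqueue [6]
Visit 6, enqueue [5, 7]
Visit 5, enqueue []
Visit 7, enqueue [2, 8]
Visit 2, enqueue []
Visit 8, enqueue [1, 4]
Visit 1, enqueue [3]
Visit 4, enqueue []
Visit 3, enqueue []

BFS order: [0, 6, 5, 7, 2, 8, 1, 4, 3]


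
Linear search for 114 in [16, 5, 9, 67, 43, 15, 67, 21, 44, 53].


i=0: 16!=114
i=1: 5!=114
i=2: 9!=114
i=3: 67!=114
i=4: 43!=114
i=5: 15!=114
i=6: 67!=114
i=7: 21!=114
i=8: 44!=114
i=9: 53!=114

Not found, 10 comps


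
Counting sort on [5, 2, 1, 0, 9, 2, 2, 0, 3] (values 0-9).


Input: [5, 2, 1, 0, 9, 2, 2, 0, 3]
Counts: [2, 1, 3, 1, 0, 1, 0, 0, 0, 1]

Sorted: [0, 0, 1, 2, 2, 2, 3, 5, 9]


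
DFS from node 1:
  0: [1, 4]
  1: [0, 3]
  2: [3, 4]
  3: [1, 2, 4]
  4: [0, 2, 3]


Visit 1, push [3, 0]
Visit 0, push [4]
Visit 4, push [3, 2]
Visit 2, push [3]
Visit 3, push []

DFS order: [1, 0, 4, 2, 3]


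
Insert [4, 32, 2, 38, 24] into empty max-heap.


Insert 4: [4]
Insert 32: [32, 4]
Insert 2: [32, 4, 2]
Insert 38: [38, 32, 2, 4]
Insert 24: [38, 32, 2, 4, 24]

Final heap: [38, 32, 2, 4, 24]


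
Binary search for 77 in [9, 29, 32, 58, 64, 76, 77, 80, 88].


Step 1: lo=0, hi=8, mid=4, val=64
Step 2: lo=5, hi=8, mid=6, val=77

Found at index 6


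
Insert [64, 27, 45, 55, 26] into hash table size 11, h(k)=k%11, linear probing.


Insert 64: h=9 -> slot 9
Insert 27: h=5 -> slot 5
Insert 45: h=1 -> slot 1
Insert 55: h=0 -> slot 0
Insert 26: h=4 -> slot 4

Table: [55, 45, None, None, 26, 27, None, None, None, 64, None]


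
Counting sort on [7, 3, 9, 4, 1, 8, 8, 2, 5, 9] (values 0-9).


Input: [7, 3, 9, 4, 1, 8, 8, 2, 5, 9]
Counts: [0, 1, 1, 1, 1, 1, 0, 1, 2, 2]

Sorted: [1, 2, 3, 4, 5, 7, 8, 8, 9, 9]


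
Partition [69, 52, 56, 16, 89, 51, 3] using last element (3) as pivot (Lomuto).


Pivot: 3
Place pivot at 0: [3, 52, 56, 16, 89, 51, 69]

Partitioned: [3, 52, 56, 16, 89, 51, 69]


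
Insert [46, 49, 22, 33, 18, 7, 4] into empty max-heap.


Insert 46: [46]
Insert 49: [49, 46]
Insert 22: [49, 46, 22]
Insert 33: [49, 46, 22, 33]
Insert 18: [49, 46, 22, 33, 18]
Insert 7: [49, 46, 22, 33, 18, 7]
Insert 4: [49, 46, 22, 33, 18, 7, 4]

Final heap: [49, 46, 22, 33, 18, 7, 4]


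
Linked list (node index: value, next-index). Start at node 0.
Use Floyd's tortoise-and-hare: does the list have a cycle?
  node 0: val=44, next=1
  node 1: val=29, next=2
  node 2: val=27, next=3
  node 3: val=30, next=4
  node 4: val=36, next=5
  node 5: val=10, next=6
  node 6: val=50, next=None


Floyd's tortoise (slow, +1) and hare (fast, +2):
  init: slow=0, fast=0
  step 1: slow=1, fast=2
  step 2: slow=2, fast=4
  step 3: slow=3, fast=6
  step 4: fast -> None, no cycle

Cycle: no


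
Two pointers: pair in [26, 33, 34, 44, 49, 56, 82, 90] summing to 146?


lo=0(26)+hi=7(90)=116
lo=1(33)+hi=7(90)=123
lo=2(34)+hi=7(90)=124
lo=3(44)+hi=7(90)=134
lo=4(49)+hi=7(90)=139
lo=5(56)+hi=7(90)=146

Yes: 56+90=146


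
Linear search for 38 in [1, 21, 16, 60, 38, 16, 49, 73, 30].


i=0: 1!=38
i=1: 21!=38
i=2: 16!=38
i=3: 60!=38
i=4: 38==38 found!

Found at 4, 5 comps


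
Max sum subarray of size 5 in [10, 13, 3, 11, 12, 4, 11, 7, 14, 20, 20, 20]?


[0:5]: 49
[1:6]: 43
[2:7]: 41
[3:8]: 45
[4:9]: 48
[5:10]: 56
[6:11]: 72
[7:12]: 81

Max: 81 at [7:12]


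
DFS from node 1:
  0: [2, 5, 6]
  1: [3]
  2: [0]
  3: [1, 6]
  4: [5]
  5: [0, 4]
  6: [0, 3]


Visit 1, push [3]
Visit 3, push [6]
Visit 6, push [0]
Visit 0, push [5, 2]
Visit 2, push []
Visit 5, push [4]
Visit 4, push []

DFS order: [1, 3, 6, 0, 2, 5, 4]


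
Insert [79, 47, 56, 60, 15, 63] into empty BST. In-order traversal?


Insert 79: root
Insert 47: L from 79
Insert 56: L from 79 -> R from 47
Insert 60: L from 79 -> R from 47 -> R from 56
Insert 15: L from 79 -> L from 47
Insert 63: L from 79 -> R from 47 -> R from 56 -> R from 60

In-order: [15, 47, 56, 60, 63, 79]


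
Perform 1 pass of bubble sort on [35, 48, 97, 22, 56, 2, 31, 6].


Initial: [35, 48, 97, 22, 56, 2, 31, 6]
Pass 1: [35, 48, 22, 56, 2, 31, 6, 97] (5 swaps)

After 1 pass: [35, 48, 22, 56, 2, 31, 6, 97]


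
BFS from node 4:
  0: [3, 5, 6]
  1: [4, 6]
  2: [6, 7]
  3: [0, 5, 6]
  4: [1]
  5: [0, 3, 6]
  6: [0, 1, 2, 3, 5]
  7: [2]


Visit 4, enqueue [1]
Visit 1, enqueue [6]
Visit 6, enqueue [0, 2, 3, 5]
Visit 0, enqueue []
Visit 2, enqueue [7]
Visit 3, enqueue []
Visit 5, enqueue []
Visit 7, enqueue []

BFS order: [4, 1, 6, 0, 2, 3, 5, 7]


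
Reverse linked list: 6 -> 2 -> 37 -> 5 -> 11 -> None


Step 1: curr=6, set curr.next=prev(None) | reversed so far: 6
Step 2: curr=2, set curr.next=prev(6) | reversed so far: 2 -> 6
Step 3: curr=37, set curr.next=prev(2) | reversed so far: 37 -> 2 -> 6
Step 4: curr=5, set curr.next=prev(37) | reversed so far: 5 -> 37 -> 2 -> 6
Step 5: curr=11, set curr.next=prev(5) | reversed so far: 11 -> 5 -> 37 -> 2 -> 6

11 -> 5 -> 37 -> 2 -> 6 -> None


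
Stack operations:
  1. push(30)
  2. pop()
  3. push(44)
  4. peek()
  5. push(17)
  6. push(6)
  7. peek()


push(30) -> [30]
pop()->30, []
push(44) -> [44]
peek()->44
push(17) -> [44, 17]
push(6) -> [44, 17, 6]
peek()->6

Final stack: [44, 17, 6]


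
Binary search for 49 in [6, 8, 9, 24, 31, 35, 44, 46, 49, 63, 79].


Step 1: lo=0, hi=10, mid=5, val=35
Step 2: lo=6, hi=10, mid=8, val=49

Found at index 8


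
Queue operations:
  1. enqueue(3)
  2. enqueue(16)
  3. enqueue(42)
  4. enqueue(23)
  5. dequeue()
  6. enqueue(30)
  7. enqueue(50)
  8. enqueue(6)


enqueue(3) -> [3]
enqueue(16) -> [3, 16]
enqueue(42) -> [3, 16, 42]
enqueue(23) -> [3, 16, 42, 23]
dequeue()->3, [16, 42, 23]
enqueue(30) -> [16, 42, 23, 30]
enqueue(50) -> [16, 42, 23, 30, 50]
enqueue(6) -> [16, 42, 23, 30, 50, 6]

Final queue: [16, 42, 23, 30, 50, 6]


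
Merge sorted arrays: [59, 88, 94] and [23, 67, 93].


Take 23 from B
Take 59 from A
Take 67 from B
Take 88 from A
Take 93 from B

Merged: [23, 59, 67, 88, 93, 94]


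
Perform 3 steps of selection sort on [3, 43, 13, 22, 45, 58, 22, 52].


Initial: [3, 43, 13, 22, 45, 58, 22, 52]
Step 1: min=3 at 0
  Swap: [3, 43, 13, 22, 45, 58, 22, 52]
Step 2: min=13 at 2
  Swap: [3, 13, 43, 22, 45, 58, 22, 52]
Step 3: min=22 at 3
  Swap: [3, 13, 22, 43, 45, 58, 22, 52]

After 3 steps: [3, 13, 22, 43, 45, 58, 22, 52]


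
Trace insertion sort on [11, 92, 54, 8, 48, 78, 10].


Initial: [11, 92, 54, 8, 48, 78, 10]
Insert 92: [11, 92, 54, 8, 48, 78, 10]
Insert 54: [11, 54, 92, 8, 48, 78, 10]
Insert 8: [8, 11, 54, 92, 48, 78, 10]
Insert 48: [8, 11, 48, 54, 92, 78, 10]
Insert 78: [8, 11, 48, 54, 78, 92, 10]
Insert 10: [8, 10, 11, 48, 54, 78, 92]

Sorted: [8, 10, 11, 48, 54, 78, 92]


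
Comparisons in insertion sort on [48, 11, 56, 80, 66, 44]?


Algorithm: insertion sort
Input: [48, 11, 56, 80, 66, 44]
Sorted: [11, 44, 48, 56, 66, 80]

10


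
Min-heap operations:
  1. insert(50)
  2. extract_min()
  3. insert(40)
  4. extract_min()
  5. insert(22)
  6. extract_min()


insert(50) -> [50]
extract_min()->50, []
insert(40) -> [40]
extract_min()->40, []
insert(22) -> [22]
extract_min()->22, []

Final heap: []


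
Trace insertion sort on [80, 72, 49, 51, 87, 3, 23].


Initial: [80, 72, 49, 51, 87, 3, 23]
Insert 72: [72, 80, 49, 51, 87, 3, 23]
Insert 49: [49, 72, 80, 51, 87, 3, 23]
Insert 51: [49, 51, 72, 80, 87, 3, 23]
Insert 87: [49, 51, 72, 80, 87, 3, 23]
Insert 3: [3, 49, 51, 72, 80, 87, 23]
Insert 23: [3, 23, 49, 51, 72, 80, 87]

Sorted: [3, 23, 49, 51, 72, 80, 87]


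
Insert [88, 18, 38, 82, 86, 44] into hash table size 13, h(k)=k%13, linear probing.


Insert 88: h=10 -> slot 10
Insert 18: h=5 -> slot 5
Insert 38: h=12 -> slot 12
Insert 82: h=4 -> slot 4
Insert 86: h=8 -> slot 8
Insert 44: h=5, 1 probes -> slot 6

Table: [None, None, None, None, 82, 18, 44, None, 86, None, 88, None, 38]


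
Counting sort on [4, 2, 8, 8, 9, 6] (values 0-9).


Input: [4, 2, 8, 8, 9, 6]
Counts: [0, 0, 1, 0, 1, 0, 1, 0, 2, 1]

Sorted: [2, 4, 6, 8, 8, 9]


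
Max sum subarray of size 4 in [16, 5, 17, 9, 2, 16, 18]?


[0:4]: 47
[1:5]: 33
[2:6]: 44
[3:7]: 45

Max: 47 at [0:4]


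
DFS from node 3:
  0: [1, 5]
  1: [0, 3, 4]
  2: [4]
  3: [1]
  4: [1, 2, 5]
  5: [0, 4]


Visit 3, push [1]
Visit 1, push [4, 0]
Visit 0, push [5]
Visit 5, push [4]
Visit 4, push [2]
Visit 2, push []

DFS order: [3, 1, 0, 5, 4, 2]


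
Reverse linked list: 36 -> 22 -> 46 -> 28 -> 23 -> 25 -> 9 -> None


Step 1: curr=36, set curr.next=prev(None) | reversed so far: 36
Step 2: curr=22, set curr.next=prev(36) | reversed so far: 22 -> 36
Step 3: curr=46, set curr.next=prev(22) | reversed so far: 46 -> 22 -> 36
Step 4: curr=28, set curr.next=prev(46) | reversed so far: 28 -> 46 -> 22 -> 36
Step 5: curr=23, set curr.next=prev(28) | reversed so far: 23 -> 28 -> 46 -> 22 -> 36
Step 6: curr=25, set curr.next=prev(23) | reversed so far: 25 -> 23 -> 28 -> 46 -> 22 -> 36
Step 7: curr=9, set curr.next=prev(25) | reversed so far: 9 -> 25 -> 23 -> 28 -> 46 -> 22 -> 36

9 -> 25 -> 23 -> 28 -> 46 -> 22 -> 36 -> None


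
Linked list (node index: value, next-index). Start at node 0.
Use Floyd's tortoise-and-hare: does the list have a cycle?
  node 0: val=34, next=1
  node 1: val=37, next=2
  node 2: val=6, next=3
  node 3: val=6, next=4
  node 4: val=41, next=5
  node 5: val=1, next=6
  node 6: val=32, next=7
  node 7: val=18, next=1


Floyd's tortoise (slow, +1) and hare (fast, +2):
  init: slow=0, fast=0
  step 1: slow=1, fast=2
  step 2: slow=2, fast=4
  step 3: slow=3, fast=6
  step 4: slow=4, fast=1
  step 5: slow=5, fast=3
  step 6: slow=6, fast=5
  step 7: slow=7, fast=7
  slow == fast at node 7: cycle detected

Cycle: yes


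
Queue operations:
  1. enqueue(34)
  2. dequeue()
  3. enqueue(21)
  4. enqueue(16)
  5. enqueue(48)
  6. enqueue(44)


enqueue(34) -> [34]
dequeue()->34, []
enqueue(21) -> [21]
enqueue(16) -> [21, 16]
enqueue(48) -> [21, 16, 48]
enqueue(44) -> [21, 16, 48, 44]

Final queue: [21, 16, 48, 44]


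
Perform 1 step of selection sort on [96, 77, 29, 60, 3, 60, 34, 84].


Initial: [96, 77, 29, 60, 3, 60, 34, 84]
Step 1: min=3 at 4
  Swap: [3, 77, 29, 60, 96, 60, 34, 84]

After 1 step: [3, 77, 29, 60, 96, 60, 34, 84]


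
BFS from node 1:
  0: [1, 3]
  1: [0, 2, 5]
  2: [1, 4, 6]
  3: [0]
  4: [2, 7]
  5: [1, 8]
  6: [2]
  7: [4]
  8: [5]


Visit 1, enqueue [0, 2, 5]
Visit 0, enqueue [3]
Visit 2, enqueue [4, 6]
Visit 5, enqueue [8]
Visit 3, enqueue []
Visit 4, enqueue [7]
Visit 6, enqueue []
Visit 8, enqueue []
Visit 7, enqueue []

BFS order: [1, 0, 2, 5, 3, 4, 6, 8, 7]


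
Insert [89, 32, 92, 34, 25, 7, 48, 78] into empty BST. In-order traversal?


Insert 89: root
Insert 32: L from 89
Insert 92: R from 89
Insert 34: L from 89 -> R from 32
Insert 25: L from 89 -> L from 32
Insert 7: L from 89 -> L from 32 -> L from 25
Insert 48: L from 89 -> R from 32 -> R from 34
Insert 78: L from 89 -> R from 32 -> R from 34 -> R from 48

In-order: [7, 25, 32, 34, 48, 78, 89, 92]


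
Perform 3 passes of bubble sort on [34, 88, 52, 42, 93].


Initial: [34, 88, 52, 42, 93]
Pass 1: [34, 52, 42, 88, 93] (2 swaps)
Pass 2: [34, 42, 52, 88, 93] (1 swaps)
Pass 3: [34, 42, 52, 88, 93] (0 swaps)

After 3 passes: [34, 42, 52, 88, 93]


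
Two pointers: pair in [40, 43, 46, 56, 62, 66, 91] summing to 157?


lo=0(40)+hi=6(91)=131
lo=1(43)+hi=6(91)=134
lo=2(46)+hi=6(91)=137
lo=3(56)+hi=6(91)=147
lo=4(62)+hi=6(91)=153
lo=5(66)+hi=6(91)=157

Yes: 66+91=157


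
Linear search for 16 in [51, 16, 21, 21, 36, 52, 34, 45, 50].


i=0: 51!=16
i=1: 16==16 found!

Found at 1, 2 comps


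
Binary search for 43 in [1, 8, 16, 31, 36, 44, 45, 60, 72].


Step 1: lo=0, hi=8, mid=4, val=36
Step 2: lo=5, hi=8, mid=6, val=45
Step 3: lo=5, hi=5, mid=5, val=44

Not found


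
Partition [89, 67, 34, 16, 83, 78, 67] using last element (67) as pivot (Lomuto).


Pivot: 67
  67 <= 67: swap -> [67, 89, 34, 16, 83, 78, 67]
  34 <= 67: swap -> [67, 34, 89, 16, 83, 78, 67]
  16 <= 67: swap -> [67, 34, 16, 89, 83, 78, 67]
Place pivot at 3: [67, 34, 16, 67, 83, 78, 89]

Partitioned: [67, 34, 16, 67, 83, 78, 89]


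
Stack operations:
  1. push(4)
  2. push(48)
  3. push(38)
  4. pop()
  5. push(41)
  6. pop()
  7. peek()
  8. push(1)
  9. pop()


push(4) -> [4]
push(48) -> [4, 48]
push(38) -> [4, 48, 38]
pop()->38, [4, 48]
push(41) -> [4, 48, 41]
pop()->41, [4, 48]
peek()->48
push(1) -> [4, 48, 1]
pop()->1, [4, 48]

Final stack: [4, 48]


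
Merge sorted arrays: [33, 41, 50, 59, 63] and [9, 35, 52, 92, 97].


Take 9 from B
Take 33 from A
Take 35 from B
Take 41 from A
Take 50 from A
Take 52 from B
Take 59 from A
Take 63 from A

Merged: [9, 33, 35, 41, 50, 52, 59, 63, 92, 97]


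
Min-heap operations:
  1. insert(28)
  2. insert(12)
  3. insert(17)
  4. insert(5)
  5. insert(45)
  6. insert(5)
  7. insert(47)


insert(28) -> [28]
insert(12) -> [12, 28]
insert(17) -> [12, 28, 17]
insert(5) -> [5, 12, 17, 28]
insert(45) -> [5, 12, 17, 28, 45]
insert(5) -> [5, 12, 5, 28, 45, 17]
insert(47) -> [5, 12, 5, 28, 45, 17, 47]

Final heap: [5, 12, 5, 28, 45, 17, 47]


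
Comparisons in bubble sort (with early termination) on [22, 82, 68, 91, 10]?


Algorithm: bubble sort (with early termination)
Input: [22, 82, 68, 91, 10]
Sorted: [10, 22, 68, 82, 91]

10


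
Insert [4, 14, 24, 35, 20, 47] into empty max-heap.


Insert 4: [4]
Insert 14: [14, 4]
Insert 24: [24, 4, 14]
Insert 35: [35, 24, 14, 4]
Insert 20: [35, 24, 14, 4, 20]
Insert 47: [47, 24, 35, 4, 20, 14]

Final heap: [47, 24, 35, 4, 20, 14]


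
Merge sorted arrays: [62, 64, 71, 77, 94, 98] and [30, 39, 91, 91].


Take 30 from B
Take 39 from B
Take 62 from A
Take 64 from A
Take 71 from A
Take 77 from A
Take 91 from B
Take 91 from B

Merged: [30, 39, 62, 64, 71, 77, 91, 91, 94, 98]


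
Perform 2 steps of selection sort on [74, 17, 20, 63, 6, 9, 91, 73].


Initial: [74, 17, 20, 63, 6, 9, 91, 73]
Step 1: min=6 at 4
  Swap: [6, 17, 20, 63, 74, 9, 91, 73]
Step 2: min=9 at 5
  Swap: [6, 9, 20, 63, 74, 17, 91, 73]

After 2 steps: [6, 9, 20, 63, 74, 17, 91, 73]


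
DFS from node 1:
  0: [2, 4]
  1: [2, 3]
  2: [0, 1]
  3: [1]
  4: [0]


Visit 1, push [3, 2]
Visit 2, push [0]
Visit 0, push [4]
Visit 4, push []
Visit 3, push []

DFS order: [1, 2, 0, 4, 3]


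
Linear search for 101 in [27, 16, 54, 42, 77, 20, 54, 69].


i=0: 27!=101
i=1: 16!=101
i=2: 54!=101
i=3: 42!=101
i=4: 77!=101
i=5: 20!=101
i=6: 54!=101
i=7: 69!=101

Not found, 8 comps


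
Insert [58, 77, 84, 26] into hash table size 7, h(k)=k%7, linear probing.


Insert 58: h=2 -> slot 2
Insert 77: h=0 -> slot 0
Insert 84: h=0, 1 probes -> slot 1
Insert 26: h=5 -> slot 5

Table: [77, 84, 58, None, None, 26, None]


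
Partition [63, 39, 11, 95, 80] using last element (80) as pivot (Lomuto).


Pivot: 80
  63 <= 80: advance i (no swap)
  39 <= 80: advance i (no swap)
  11 <= 80: advance i (no swap)
Place pivot at 3: [63, 39, 11, 80, 95]

Partitioned: [63, 39, 11, 80, 95]


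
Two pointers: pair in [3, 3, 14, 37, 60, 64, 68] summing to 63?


lo=0(3)+hi=6(68)=71
lo=0(3)+hi=5(64)=67
lo=0(3)+hi=4(60)=63

Yes: 3+60=63


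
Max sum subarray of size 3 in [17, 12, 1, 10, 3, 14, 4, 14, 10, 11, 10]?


[0:3]: 30
[1:4]: 23
[2:5]: 14
[3:6]: 27
[4:7]: 21
[5:8]: 32
[6:9]: 28
[7:10]: 35
[8:11]: 31

Max: 35 at [7:10]


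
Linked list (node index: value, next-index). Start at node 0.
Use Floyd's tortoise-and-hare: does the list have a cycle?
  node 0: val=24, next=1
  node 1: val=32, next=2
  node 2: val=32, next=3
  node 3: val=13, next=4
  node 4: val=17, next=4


Floyd's tortoise (slow, +1) and hare (fast, +2):
  init: slow=0, fast=0
  step 1: slow=1, fast=2
  step 2: slow=2, fast=4
  step 3: slow=3, fast=4
  step 4: slow=4, fast=4
  slow == fast at node 4: cycle detected

Cycle: yes


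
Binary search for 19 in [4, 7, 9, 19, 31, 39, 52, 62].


Step 1: lo=0, hi=7, mid=3, val=19

Found at index 3


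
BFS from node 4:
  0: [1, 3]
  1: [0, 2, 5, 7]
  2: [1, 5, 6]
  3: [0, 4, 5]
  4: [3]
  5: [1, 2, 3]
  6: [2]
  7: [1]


Visit 4, enqueue [3]
Visit 3, enqueue [0, 5]
Visit 0, enqueue [1]
Visit 5, enqueue [2]
Visit 1, enqueue [7]
Visit 2, enqueue [6]
Visit 7, enqueue []
Visit 6, enqueue []

BFS order: [4, 3, 0, 5, 1, 2, 7, 6]


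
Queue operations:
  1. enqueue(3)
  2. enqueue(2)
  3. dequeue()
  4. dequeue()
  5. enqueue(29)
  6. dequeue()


enqueue(3) -> [3]
enqueue(2) -> [3, 2]
dequeue()->3, [2]
dequeue()->2, []
enqueue(29) -> [29]
dequeue()->29, []

Final queue: []


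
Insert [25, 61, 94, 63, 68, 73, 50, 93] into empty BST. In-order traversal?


Insert 25: root
Insert 61: R from 25
Insert 94: R from 25 -> R from 61
Insert 63: R from 25 -> R from 61 -> L from 94
Insert 68: R from 25 -> R from 61 -> L from 94 -> R from 63
Insert 73: R from 25 -> R from 61 -> L from 94 -> R from 63 -> R from 68
Insert 50: R from 25 -> L from 61
Insert 93: R from 25 -> R from 61 -> L from 94 -> R from 63 -> R from 68 -> R from 73

In-order: [25, 50, 61, 63, 68, 73, 93, 94]


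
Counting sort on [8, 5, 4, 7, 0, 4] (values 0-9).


Input: [8, 5, 4, 7, 0, 4]
Counts: [1, 0, 0, 0, 2, 1, 0, 1, 1, 0]

Sorted: [0, 4, 4, 5, 7, 8]


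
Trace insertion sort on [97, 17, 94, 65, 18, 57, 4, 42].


Initial: [97, 17, 94, 65, 18, 57, 4, 42]
Insert 17: [17, 97, 94, 65, 18, 57, 4, 42]
Insert 94: [17, 94, 97, 65, 18, 57, 4, 42]
Insert 65: [17, 65, 94, 97, 18, 57, 4, 42]
Insert 18: [17, 18, 65, 94, 97, 57, 4, 42]
Insert 57: [17, 18, 57, 65, 94, 97, 4, 42]
Insert 4: [4, 17, 18, 57, 65, 94, 97, 42]
Insert 42: [4, 17, 18, 42, 57, 65, 94, 97]

Sorted: [4, 17, 18, 42, 57, 65, 94, 97]


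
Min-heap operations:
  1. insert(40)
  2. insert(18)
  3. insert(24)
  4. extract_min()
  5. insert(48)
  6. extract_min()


insert(40) -> [40]
insert(18) -> [18, 40]
insert(24) -> [18, 40, 24]
extract_min()->18, [24, 40]
insert(48) -> [24, 40, 48]
extract_min()->24, [40, 48]

Final heap: [40, 48]


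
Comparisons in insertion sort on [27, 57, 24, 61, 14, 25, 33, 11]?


Algorithm: insertion sort
Input: [27, 57, 24, 61, 14, 25, 33, 11]
Sorted: [11, 14, 24, 25, 27, 33, 57, 61]

22


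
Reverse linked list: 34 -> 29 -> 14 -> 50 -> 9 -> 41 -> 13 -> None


Step 1: curr=34, set curr.next=prev(None) | reversed so far: 34
Step 2: curr=29, set curr.next=prev(34) | reversed so far: 29 -> 34
Step 3: curr=14, set curr.next=prev(29) | reversed so far: 14 -> 29 -> 34
Step 4: curr=50, set curr.next=prev(14) | reversed so far: 50 -> 14 -> 29 -> 34
Step 5: curr=9, set curr.next=prev(50) | reversed so far: 9 -> 50 -> 14 -> 29 -> 34
Step 6: curr=41, set curr.next=prev(9) | reversed so far: 41 -> 9 -> 50 -> 14 -> 29 -> 34
Step 7: curr=13, set curr.next=prev(41) | reversed so far: 13 -> 41 -> 9 -> 50 -> 14 -> 29 -> 34

13 -> 41 -> 9 -> 50 -> 14 -> 29 -> 34 -> None


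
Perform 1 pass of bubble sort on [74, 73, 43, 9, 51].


Initial: [74, 73, 43, 9, 51]
Pass 1: [73, 43, 9, 51, 74] (4 swaps)

After 1 pass: [73, 43, 9, 51, 74]


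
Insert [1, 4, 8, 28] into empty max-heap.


Insert 1: [1]
Insert 4: [4, 1]
Insert 8: [8, 1, 4]
Insert 28: [28, 8, 4, 1]

Final heap: [28, 8, 4, 1]


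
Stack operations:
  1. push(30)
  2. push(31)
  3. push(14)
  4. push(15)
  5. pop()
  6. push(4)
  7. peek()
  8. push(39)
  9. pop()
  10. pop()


push(30) -> [30]
push(31) -> [30, 31]
push(14) -> [30, 31, 14]
push(15) -> [30, 31, 14, 15]
pop()->15, [30, 31, 14]
push(4) -> [30, 31, 14, 4]
peek()->4
push(39) -> [30, 31, 14, 4, 39]
pop()->39, [30, 31, 14, 4]
pop()->4, [30, 31, 14]

Final stack: [30, 31, 14]


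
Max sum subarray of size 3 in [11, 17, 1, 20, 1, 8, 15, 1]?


[0:3]: 29
[1:4]: 38
[2:5]: 22
[3:6]: 29
[4:7]: 24
[5:8]: 24

Max: 38 at [1:4]


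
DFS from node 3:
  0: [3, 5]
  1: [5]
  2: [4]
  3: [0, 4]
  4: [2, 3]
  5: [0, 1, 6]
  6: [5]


Visit 3, push [4, 0]
Visit 0, push [5]
Visit 5, push [6, 1]
Visit 1, push []
Visit 6, push []
Visit 4, push [2]
Visit 2, push []

DFS order: [3, 0, 5, 1, 6, 4, 2]


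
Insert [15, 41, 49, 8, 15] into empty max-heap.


Insert 15: [15]
Insert 41: [41, 15]
Insert 49: [49, 15, 41]
Insert 8: [49, 15, 41, 8]
Insert 15: [49, 15, 41, 8, 15]

Final heap: [49, 15, 41, 8, 15]


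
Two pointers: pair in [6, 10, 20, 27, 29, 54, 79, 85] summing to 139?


lo=0(6)+hi=7(85)=91
lo=1(10)+hi=7(85)=95
lo=2(20)+hi=7(85)=105
lo=3(27)+hi=7(85)=112
lo=4(29)+hi=7(85)=114
lo=5(54)+hi=7(85)=139

Yes: 54+85=139


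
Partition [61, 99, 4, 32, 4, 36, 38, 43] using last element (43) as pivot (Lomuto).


Pivot: 43
  4 <= 43: swap -> [4, 99, 61, 32, 4, 36, 38, 43]
  32 <= 43: swap -> [4, 32, 61, 99, 4, 36, 38, 43]
  4 <= 43: swap -> [4, 32, 4, 99, 61, 36, 38, 43]
  36 <= 43: swap -> [4, 32, 4, 36, 61, 99, 38, 43]
  38 <= 43: swap -> [4, 32, 4, 36, 38, 99, 61, 43]
Place pivot at 5: [4, 32, 4, 36, 38, 43, 61, 99]

Partitioned: [4, 32, 4, 36, 38, 43, 61, 99]


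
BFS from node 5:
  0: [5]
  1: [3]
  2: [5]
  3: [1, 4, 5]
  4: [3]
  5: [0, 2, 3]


Visit 5, enqueue [0, 2, 3]
Visit 0, enqueue []
Visit 2, enqueue []
Visit 3, enqueue [1, 4]
Visit 1, enqueue []
Visit 4, enqueue []

BFS order: [5, 0, 2, 3, 1, 4]


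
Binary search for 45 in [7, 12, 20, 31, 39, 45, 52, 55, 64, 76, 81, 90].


Step 1: lo=0, hi=11, mid=5, val=45

Found at index 5


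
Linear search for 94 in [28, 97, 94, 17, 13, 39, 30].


i=0: 28!=94
i=1: 97!=94
i=2: 94==94 found!

Found at 2, 3 comps


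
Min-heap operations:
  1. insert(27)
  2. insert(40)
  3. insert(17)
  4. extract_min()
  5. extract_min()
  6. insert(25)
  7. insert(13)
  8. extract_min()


insert(27) -> [27]
insert(40) -> [27, 40]
insert(17) -> [17, 40, 27]
extract_min()->17, [27, 40]
extract_min()->27, [40]
insert(25) -> [25, 40]
insert(13) -> [13, 40, 25]
extract_min()->13, [25, 40]

Final heap: [25, 40]


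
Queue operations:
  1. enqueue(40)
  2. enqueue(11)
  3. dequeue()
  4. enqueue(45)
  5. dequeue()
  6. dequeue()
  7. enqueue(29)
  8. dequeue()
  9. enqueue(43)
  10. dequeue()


enqueue(40) -> [40]
enqueue(11) -> [40, 11]
dequeue()->40, [11]
enqueue(45) -> [11, 45]
dequeue()->11, [45]
dequeue()->45, []
enqueue(29) -> [29]
dequeue()->29, []
enqueue(43) -> [43]
dequeue()->43, []

Final queue: []


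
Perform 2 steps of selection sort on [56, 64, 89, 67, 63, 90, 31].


Initial: [56, 64, 89, 67, 63, 90, 31]
Step 1: min=31 at 6
  Swap: [31, 64, 89, 67, 63, 90, 56]
Step 2: min=56 at 6
  Swap: [31, 56, 89, 67, 63, 90, 64]

After 2 steps: [31, 56, 89, 67, 63, 90, 64]


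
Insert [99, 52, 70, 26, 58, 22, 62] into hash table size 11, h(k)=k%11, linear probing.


Insert 99: h=0 -> slot 0
Insert 52: h=8 -> slot 8
Insert 70: h=4 -> slot 4
Insert 26: h=4, 1 probes -> slot 5
Insert 58: h=3 -> slot 3
Insert 22: h=0, 1 probes -> slot 1
Insert 62: h=7 -> slot 7

Table: [99, 22, None, 58, 70, 26, None, 62, 52, None, None]


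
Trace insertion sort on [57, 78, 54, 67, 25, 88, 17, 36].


Initial: [57, 78, 54, 67, 25, 88, 17, 36]
Insert 78: [57, 78, 54, 67, 25, 88, 17, 36]
Insert 54: [54, 57, 78, 67, 25, 88, 17, 36]
Insert 67: [54, 57, 67, 78, 25, 88, 17, 36]
Insert 25: [25, 54, 57, 67, 78, 88, 17, 36]
Insert 88: [25, 54, 57, 67, 78, 88, 17, 36]
Insert 17: [17, 25, 54, 57, 67, 78, 88, 36]
Insert 36: [17, 25, 36, 54, 57, 67, 78, 88]

Sorted: [17, 25, 36, 54, 57, 67, 78, 88]


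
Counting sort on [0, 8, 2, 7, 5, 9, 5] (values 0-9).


Input: [0, 8, 2, 7, 5, 9, 5]
Counts: [1, 0, 1, 0, 0, 2, 0, 1, 1, 1]

Sorted: [0, 2, 5, 5, 7, 8, 9]


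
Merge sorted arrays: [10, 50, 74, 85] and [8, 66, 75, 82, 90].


Take 8 from B
Take 10 from A
Take 50 from A
Take 66 from B
Take 74 from A
Take 75 from B
Take 82 from B
Take 85 from A

Merged: [8, 10, 50, 66, 74, 75, 82, 85, 90]


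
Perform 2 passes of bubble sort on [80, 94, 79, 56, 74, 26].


Initial: [80, 94, 79, 56, 74, 26]
Pass 1: [80, 79, 56, 74, 26, 94] (4 swaps)
Pass 2: [79, 56, 74, 26, 80, 94] (4 swaps)

After 2 passes: [79, 56, 74, 26, 80, 94]


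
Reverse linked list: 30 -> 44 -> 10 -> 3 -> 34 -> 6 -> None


Step 1: curr=30, set curr.next=prev(None) | reversed so far: 30
Step 2: curr=44, set curr.next=prev(30) | reversed so far: 44 -> 30
Step 3: curr=10, set curr.next=prev(44) | reversed so far: 10 -> 44 -> 30
Step 4: curr=3, set curr.next=prev(10) | reversed so far: 3 -> 10 -> 44 -> 30
Step 5: curr=34, set curr.next=prev(3) | reversed so far: 34 -> 3 -> 10 -> 44 -> 30
Step 6: curr=6, set curr.next=prev(34) | reversed so far: 6 -> 34 -> 3 -> 10 -> 44 -> 30

6 -> 34 -> 3 -> 10 -> 44 -> 30 -> None


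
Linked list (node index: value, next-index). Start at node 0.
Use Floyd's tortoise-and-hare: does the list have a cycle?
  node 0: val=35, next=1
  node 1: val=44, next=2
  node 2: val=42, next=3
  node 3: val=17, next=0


Floyd's tortoise (slow, +1) and hare (fast, +2):
  init: slow=0, fast=0
  step 1: slow=1, fast=2
  step 2: slow=2, fast=0
  step 3: slow=3, fast=2
  step 4: slow=0, fast=0
  slow == fast at node 0: cycle detected

Cycle: yes


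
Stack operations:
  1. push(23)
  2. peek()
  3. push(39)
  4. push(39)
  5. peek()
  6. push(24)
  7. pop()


push(23) -> [23]
peek()->23
push(39) -> [23, 39]
push(39) -> [23, 39, 39]
peek()->39
push(24) -> [23, 39, 39, 24]
pop()->24, [23, 39, 39]

Final stack: [23, 39, 39]


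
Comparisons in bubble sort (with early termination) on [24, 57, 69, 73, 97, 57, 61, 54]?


Algorithm: bubble sort (with early termination)
Input: [24, 57, 69, 73, 97, 57, 61, 54]
Sorted: [24, 54, 57, 57, 61, 69, 73, 97]

28


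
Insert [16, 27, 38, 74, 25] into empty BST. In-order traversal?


Insert 16: root
Insert 27: R from 16
Insert 38: R from 16 -> R from 27
Insert 74: R from 16 -> R from 27 -> R from 38
Insert 25: R from 16 -> L from 27

In-order: [16, 25, 27, 38, 74]


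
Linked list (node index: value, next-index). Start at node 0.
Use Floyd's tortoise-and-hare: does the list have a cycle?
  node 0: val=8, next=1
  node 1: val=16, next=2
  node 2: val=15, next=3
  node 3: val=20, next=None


Floyd's tortoise (slow, +1) and hare (fast, +2):
  init: slow=0, fast=0
  step 1: slow=1, fast=2
  step 2: fast 2->3->None, no cycle

Cycle: no


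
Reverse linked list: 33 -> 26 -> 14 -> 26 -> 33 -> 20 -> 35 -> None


Step 1: curr=33, set curr.next=prev(None) | reversed so far: 33
Step 2: curr=26, set curr.next=prev(33) | reversed so far: 26 -> 33
Step 3: curr=14, set curr.next=prev(26) | reversed so far: 14 -> 26 -> 33
Step 4: curr=26, set curr.next=prev(14) | reversed so far: 26 -> 14 -> 26 -> 33
Step 5: curr=33, set curr.next=prev(26) | reversed so far: 33 -> 26 -> 14 -> 26 -> 33
Step 6: curr=20, set curr.next=prev(33) | reversed so far: 20 -> 33 -> 26 -> 14 -> 26 -> 33
Step 7: curr=35, set curr.next=prev(20) | reversed so far: 35 -> 20 -> 33 -> 26 -> 14 -> 26 -> 33

35 -> 20 -> 33 -> 26 -> 14 -> 26 -> 33 -> None


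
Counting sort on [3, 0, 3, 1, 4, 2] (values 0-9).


Input: [3, 0, 3, 1, 4, 2]
Counts: [1, 1, 1, 2, 1, 0, 0, 0, 0, 0]

Sorted: [0, 1, 2, 3, 3, 4]


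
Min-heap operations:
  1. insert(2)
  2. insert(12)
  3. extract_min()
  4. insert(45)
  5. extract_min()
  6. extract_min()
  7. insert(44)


insert(2) -> [2]
insert(12) -> [2, 12]
extract_min()->2, [12]
insert(45) -> [12, 45]
extract_min()->12, [45]
extract_min()->45, []
insert(44) -> [44]

Final heap: [44]


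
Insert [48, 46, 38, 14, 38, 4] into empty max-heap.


Insert 48: [48]
Insert 46: [48, 46]
Insert 38: [48, 46, 38]
Insert 14: [48, 46, 38, 14]
Insert 38: [48, 46, 38, 14, 38]
Insert 4: [48, 46, 38, 14, 38, 4]

Final heap: [48, 46, 38, 14, 38, 4]


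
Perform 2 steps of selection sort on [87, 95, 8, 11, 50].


Initial: [87, 95, 8, 11, 50]
Step 1: min=8 at 2
  Swap: [8, 95, 87, 11, 50]
Step 2: min=11 at 3
  Swap: [8, 11, 87, 95, 50]

After 2 steps: [8, 11, 87, 95, 50]


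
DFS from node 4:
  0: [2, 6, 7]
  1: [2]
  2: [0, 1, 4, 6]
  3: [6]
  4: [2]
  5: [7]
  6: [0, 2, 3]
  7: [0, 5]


Visit 4, push [2]
Visit 2, push [6, 1, 0]
Visit 0, push [7, 6]
Visit 6, push [3]
Visit 3, push []
Visit 7, push [5]
Visit 5, push []
Visit 1, push []

DFS order: [4, 2, 0, 6, 3, 7, 5, 1]


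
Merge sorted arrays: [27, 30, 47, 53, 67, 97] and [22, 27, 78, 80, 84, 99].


Take 22 from B
Take 27 from A
Take 27 from B
Take 30 from A
Take 47 from A
Take 53 from A
Take 67 from A
Take 78 from B
Take 80 from B
Take 84 from B
Take 97 from A

Merged: [22, 27, 27, 30, 47, 53, 67, 78, 80, 84, 97, 99]


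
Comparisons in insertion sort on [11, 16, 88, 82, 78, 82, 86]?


Algorithm: insertion sort
Input: [11, 16, 88, 82, 78, 82, 86]
Sorted: [11, 16, 78, 82, 82, 86, 88]

11


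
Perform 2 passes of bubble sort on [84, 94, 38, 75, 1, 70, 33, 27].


Initial: [84, 94, 38, 75, 1, 70, 33, 27]
Pass 1: [84, 38, 75, 1, 70, 33, 27, 94] (6 swaps)
Pass 2: [38, 75, 1, 70, 33, 27, 84, 94] (6 swaps)

After 2 passes: [38, 75, 1, 70, 33, 27, 84, 94]


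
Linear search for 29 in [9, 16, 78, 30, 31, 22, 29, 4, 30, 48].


i=0: 9!=29
i=1: 16!=29
i=2: 78!=29
i=3: 30!=29
i=4: 31!=29
i=5: 22!=29
i=6: 29==29 found!

Found at 6, 7 comps


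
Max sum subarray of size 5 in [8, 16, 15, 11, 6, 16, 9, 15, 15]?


[0:5]: 56
[1:6]: 64
[2:7]: 57
[3:8]: 57
[4:9]: 61

Max: 64 at [1:6]


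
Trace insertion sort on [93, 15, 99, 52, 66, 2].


Initial: [93, 15, 99, 52, 66, 2]
Insert 15: [15, 93, 99, 52, 66, 2]
Insert 99: [15, 93, 99, 52, 66, 2]
Insert 52: [15, 52, 93, 99, 66, 2]
Insert 66: [15, 52, 66, 93, 99, 2]
Insert 2: [2, 15, 52, 66, 93, 99]

Sorted: [2, 15, 52, 66, 93, 99]
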